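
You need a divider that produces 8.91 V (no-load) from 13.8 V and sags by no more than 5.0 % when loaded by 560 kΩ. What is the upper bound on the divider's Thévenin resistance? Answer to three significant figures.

R_th ≤ 29.5 kΩ

Loading drop = R_th/(R_th + R_L) ≤ 0.0500, so R_th ≤ R_L · ε/(1−ε) = 560 kΩ × 0.0500/0.9500 = 29.5 kΩ.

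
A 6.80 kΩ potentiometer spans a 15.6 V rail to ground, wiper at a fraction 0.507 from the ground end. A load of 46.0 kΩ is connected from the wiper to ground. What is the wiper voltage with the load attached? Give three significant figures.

V ≈ 7.63 V

The wiper splits the pot into (1−α)R = 3.352 kΩ above and αR = 3.448 kΩ below.
Lower section ‖ load = 3.207 kΩ.
V_wiper = 15.6 × 3.207/(3.352 + 3.207) = 7.63 V.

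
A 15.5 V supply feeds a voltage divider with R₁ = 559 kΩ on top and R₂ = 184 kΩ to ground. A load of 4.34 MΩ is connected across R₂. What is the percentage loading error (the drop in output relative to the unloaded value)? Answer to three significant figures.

3.09 %

The divider's output (Thévenin) resistance is R₁‖R₂ = 138.4 kΩ.
Fractional drop under load = R_th/(R_th + R_L) = 138.4 / (138.4 + 4340) = 0.03091.
So the output falls by 3.09 %.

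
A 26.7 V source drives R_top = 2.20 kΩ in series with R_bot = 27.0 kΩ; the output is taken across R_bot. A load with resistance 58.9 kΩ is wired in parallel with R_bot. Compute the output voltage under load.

The load sits in parallel with R_bot: R_bot‖R_L = (27.0 × 58.9) / (27.0 + 58.9) = 18.51 kΩ.
V_out = 26.7 × 18.51 / (2.20 + 18.51) = 26.7 × 18.51/20.71 = 23.9 V.

V_out ≈ 23.9 V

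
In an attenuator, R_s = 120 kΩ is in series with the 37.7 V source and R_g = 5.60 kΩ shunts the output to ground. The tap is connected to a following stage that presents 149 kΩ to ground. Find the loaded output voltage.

V_out ≈ 1.62 V

The load sits in parallel with R_g: R_g‖R_L = (5.60 × 149) / (5.60 + 149) = 5.397 kΩ.
V_out = 37.7 × 5.397 / (120 + 5.397) = 37.7 × 5.397/125.4 = 1.62 V.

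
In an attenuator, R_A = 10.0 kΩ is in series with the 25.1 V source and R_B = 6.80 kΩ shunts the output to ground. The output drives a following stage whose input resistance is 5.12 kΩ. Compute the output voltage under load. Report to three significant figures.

V_out ≈ 5.67 V

The load sits in parallel with R_B: R_B‖R_L = (6.80 × 5.12) / (6.80 + 5.12) = 2.921 kΩ.
V_out = 25.1 × 2.921 / (10.0 + 2.921) = 25.1 × 2.921/12.92 = 5.67 V.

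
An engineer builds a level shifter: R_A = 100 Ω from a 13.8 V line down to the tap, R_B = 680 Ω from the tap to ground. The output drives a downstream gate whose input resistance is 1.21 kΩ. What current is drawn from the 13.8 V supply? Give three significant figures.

R_B‖R_L = 435.3 Ω, so the source sees R_A + R_B‖R_L = 535.3 Ω.
I = 13.8 V / 535.3 Ω = 25.8 mA.

I ≈ 25.8 mA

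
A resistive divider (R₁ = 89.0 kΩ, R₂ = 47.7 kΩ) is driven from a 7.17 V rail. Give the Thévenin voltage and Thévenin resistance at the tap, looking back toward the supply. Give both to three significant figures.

V_th is the open-circuit tap voltage: 7.17 × 47.7/(89.0 + 47.7) = 2.50 V.
With the supply zeroed, R₁ and R₂ appear in parallel from the tap: R_th = R₁‖R₂ = (89.0 × 47.7)/136.7 = 31.1 kΩ.

V_th = 2.50 V, R_th = 31.1 kΩ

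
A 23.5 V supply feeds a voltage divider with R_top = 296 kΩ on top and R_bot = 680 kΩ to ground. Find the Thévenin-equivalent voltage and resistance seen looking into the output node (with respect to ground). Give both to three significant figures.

V_th = 16.4 V, R_th = 206 kΩ

V_th is the open-circuit tap voltage: 23.5 × 680/(296 + 680) = 16.4 V.
With the supply zeroed, R_top and R_bot appear in parallel from the tap: R_th = R_top‖R_bot = (296 × 680)/976.0 = 206 kΩ.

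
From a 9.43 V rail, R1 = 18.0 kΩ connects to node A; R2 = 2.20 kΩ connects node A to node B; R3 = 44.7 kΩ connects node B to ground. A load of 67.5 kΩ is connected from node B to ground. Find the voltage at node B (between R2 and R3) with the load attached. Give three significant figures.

At node B, R3 is in parallel with the load: R3‖R_L = 26.89 kΩ.
Below node A the resistance is R2 + (R3‖R_L) = 29.09 kΩ, so V_A = 9.43 × 29.09/47.09 = 5.826 V.
Then V_B = V_A × (R3‖R_L)/(R2 + R3‖R_L) = 5.826 × 26.89/29.09 = 5.38 V.

V ≈ 5.38 V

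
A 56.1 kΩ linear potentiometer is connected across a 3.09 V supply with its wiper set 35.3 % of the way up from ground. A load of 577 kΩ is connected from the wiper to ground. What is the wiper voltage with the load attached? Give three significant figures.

V ≈ 1.07 V

The wiper splits the pot into (1−α)R = 36.30 kΩ above and αR = 19.80 kΩ below.
Lower section ‖ load = 19.15 kΩ.
V_wiper = 3.09 × 19.15/(36.30 + 19.15) = 1.07 V.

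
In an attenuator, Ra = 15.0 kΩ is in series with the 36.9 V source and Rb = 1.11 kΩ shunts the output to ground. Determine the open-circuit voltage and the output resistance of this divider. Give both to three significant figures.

V_th is the open-circuit tap voltage: 36.9 × 1.11/(15.0 + 1.11) = 2.54 V.
With the supply zeroed, Ra and Rb appear in parallel from the tap: R_th = Ra‖Rb = (15.0 × 1.11)/16.11 = 1.03 kΩ.

V_th = 2.54 V, R_th = 1.03 kΩ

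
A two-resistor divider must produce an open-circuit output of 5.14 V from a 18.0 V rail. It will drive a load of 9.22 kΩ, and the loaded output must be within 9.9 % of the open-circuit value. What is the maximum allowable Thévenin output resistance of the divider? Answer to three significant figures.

R_th ≤ 1.01 kΩ

Loading drop = R_th/(R_th + R_L) ≤ 0.0990, so R_th ≤ R_L · ε/(1−ε) = 9.22 kΩ × 0.0990/0.9010 = 1.01 kΩ.
(Any R1, R2 with R2/(R1+R2) = 0.286 and R1‖R2 ≤ 1.01 kΩ will meet the spec.)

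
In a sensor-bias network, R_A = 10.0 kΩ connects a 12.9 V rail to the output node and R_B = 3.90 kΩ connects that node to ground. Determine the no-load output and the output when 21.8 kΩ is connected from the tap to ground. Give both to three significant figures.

Open-circuit: V = 12.9 × 3.90/(10.0 + 3.90) = 3.62 V.
With the load, R_B becomes R_B‖R_L = 3.308 kΩ, so V = 12.9 × 3.308/13.31 = 3.21 V.

Unloaded: 3.62 V; loaded: 3.21 V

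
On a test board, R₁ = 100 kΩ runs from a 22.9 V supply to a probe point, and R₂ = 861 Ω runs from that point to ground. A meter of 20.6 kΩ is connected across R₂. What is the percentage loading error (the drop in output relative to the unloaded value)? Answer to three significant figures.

3.98 %

The divider's output (Thévenin) resistance is R₁‖R₂ = 853.7 Ω.
Fractional drop under load = R_th/(R_th + R_L) = 853.7 / (853.7 + 20600) = 0.03979.
So the output falls by 3.98 %.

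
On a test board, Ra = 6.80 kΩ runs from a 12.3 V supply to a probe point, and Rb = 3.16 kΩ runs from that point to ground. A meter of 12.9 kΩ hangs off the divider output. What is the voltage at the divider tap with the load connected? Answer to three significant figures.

The load sits in parallel with Rb: Rb‖R_L = (3.16 × 12.9) / (3.16 + 12.9) = 2.538 kΩ.
V_out = 12.3 × 2.538 / (6.80 + 2.538) = 12.3 × 2.538/9.338 = 3.34 V.

V_out ≈ 3.34 V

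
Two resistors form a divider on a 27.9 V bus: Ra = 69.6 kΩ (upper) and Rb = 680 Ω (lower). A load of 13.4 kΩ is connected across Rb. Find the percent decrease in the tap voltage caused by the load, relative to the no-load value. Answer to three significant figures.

4.79 %

The divider's output (Thévenin) resistance is Ra‖Rb = 673.4 Ω.
Fractional drop under load = R_th/(R_th + R_L) = 673.4 / (673.4 + 13400) = 0.04785.
So the output falls by 4.79 %.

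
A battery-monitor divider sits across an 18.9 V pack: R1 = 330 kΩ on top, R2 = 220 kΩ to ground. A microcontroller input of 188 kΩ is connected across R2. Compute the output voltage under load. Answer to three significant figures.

The load sits in parallel with R2: R2‖R_L = (220 × 188) / (220 + 188) = 101.4 kΩ.
V_out = 18.9 × 101.4 / (330 + 101.4) = 18.9 × 101.4/431.4 = 4.44 V.

V_out ≈ 4.44 V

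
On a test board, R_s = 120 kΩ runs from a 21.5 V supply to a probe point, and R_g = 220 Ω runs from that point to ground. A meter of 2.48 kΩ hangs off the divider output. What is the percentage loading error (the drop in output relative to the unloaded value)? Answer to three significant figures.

The divider's output (Thévenin) resistance is R_s‖R_g = 219.6 Ω.
Fractional drop under load = R_th/(R_th + R_L) = 219.6 / (219.6 + 2480) = 0.08134.
So the output falls by 8.13 %.

8.13 %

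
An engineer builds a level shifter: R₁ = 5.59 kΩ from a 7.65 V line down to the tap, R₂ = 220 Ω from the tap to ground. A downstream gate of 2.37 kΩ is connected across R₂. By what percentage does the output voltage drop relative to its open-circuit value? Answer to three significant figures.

Unloaded V = 7.65 × 220/5810 = 0.28967 V.
Loaded: R₂‖R_L = 201.3 Ω, giving V = 7.65 × 201.3/5791 = 0.26592 V.
Drop = (0.28967 − 0.26592) / 0.28967 = 8.20 %.

8.20 %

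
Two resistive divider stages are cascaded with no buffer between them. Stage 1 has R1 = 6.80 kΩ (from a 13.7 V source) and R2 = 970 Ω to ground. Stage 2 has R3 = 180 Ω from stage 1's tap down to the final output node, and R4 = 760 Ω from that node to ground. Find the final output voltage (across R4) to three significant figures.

Stage 2 presents R3+R4 = 940.0 Ω as a load on stage 1's tap.
Stage 1's lower leg becomes R2‖(R3+R4) = 477.4 Ω, so V_mid = 13.7 × 477.4/7277 = 0.8987 V.
Stage 2 is itself unloaded: V_out = V_mid × R4/(R3+R4) = 0.8987 × 760/940.0 = 0.727 V.

V_out ≈ 0.727 V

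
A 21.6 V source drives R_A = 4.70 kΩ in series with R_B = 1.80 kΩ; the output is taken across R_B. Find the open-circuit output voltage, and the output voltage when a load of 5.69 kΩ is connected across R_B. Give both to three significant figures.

Open-circuit: V = 21.6 × 1.80/(4.70 + 1.80) = 5.98 V.
With the load, R_B becomes R_B‖R_L = 1.367 kΩ, so V = 21.6 × 1.367/6.067 = 4.87 V.

Unloaded: 5.98 V; loaded: 4.87 V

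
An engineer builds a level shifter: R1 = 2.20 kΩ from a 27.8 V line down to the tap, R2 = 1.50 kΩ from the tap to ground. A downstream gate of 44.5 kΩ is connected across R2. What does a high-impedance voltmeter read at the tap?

V_out ≈ 11.0 V

The load sits in parallel with R2: R2‖R_L = (1.50 × 44.5) / (1.50 + 44.5) = 1.451 kΩ.
V_out = 27.8 × 1.451 / (2.20 + 1.451) = 27.8 × 1.451/3.651 = 11.0 V.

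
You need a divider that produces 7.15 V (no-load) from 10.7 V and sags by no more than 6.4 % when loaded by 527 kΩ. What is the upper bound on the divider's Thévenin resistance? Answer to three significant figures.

R_th ≤ 36.0 kΩ

Loading drop = R_th/(R_th + R_L) ≤ 0.0640, so R_th ≤ R_L · ε/(1−ε) = 527 kΩ × 0.0640/0.9360 = 36.0 kΩ.
(Any R1, R2 with R2/(R1+R2) = 0.668 and R1‖R2 ≤ 36.0 kΩ will meet the spec.)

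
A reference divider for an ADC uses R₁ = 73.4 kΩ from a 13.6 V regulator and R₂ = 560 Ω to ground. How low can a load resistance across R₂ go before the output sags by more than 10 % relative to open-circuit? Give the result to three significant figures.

R_L(min) ≈ 5.00 kΩ

Output resistance R_th = R₁‖R₂ = (73400 × 560)/73960 = 555.8 Ω.
The fractional drop is R_th/(R_th + R_L); requiring this ≤ 0.100 gives R_L ≥ R_th(1/0.100 − 1) = 555.8 × 9.000 = 5.00 kΩ.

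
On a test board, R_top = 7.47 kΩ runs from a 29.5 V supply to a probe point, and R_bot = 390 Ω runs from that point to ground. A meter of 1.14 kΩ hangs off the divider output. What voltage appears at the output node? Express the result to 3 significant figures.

The load sits in parallel with R_bot: R_bot‖R_L = (390 × 1140) / (390 + 1140) = 290.6 Ω.
V_out = 29.5 × 290.6 / (7470 + 290.6) = 29.5 × 290.6/7761 = 1.10 V.

V_out ≈ 1.10 V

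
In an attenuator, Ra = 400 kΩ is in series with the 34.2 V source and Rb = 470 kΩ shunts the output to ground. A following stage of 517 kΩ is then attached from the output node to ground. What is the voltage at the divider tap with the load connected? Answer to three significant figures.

The load sits in parallel with Rb: Rb‖R_L = (470 × 517) / (470 + 517) = 246.2 kΩ.
V_out = 34.2 × 246.2 / (400 + 246.2) = 34.2 × 246.2/646.2 = 13.0 V.

V_out ≈ 13.0 V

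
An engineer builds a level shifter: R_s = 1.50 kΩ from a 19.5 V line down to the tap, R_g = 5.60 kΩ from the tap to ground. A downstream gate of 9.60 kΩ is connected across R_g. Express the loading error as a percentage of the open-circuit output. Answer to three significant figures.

Unloaded V = 19.5 × 5.60/7.100 = 15.380 V.
Loaded: R_g‖R_L = 3.537 kΩ, giving V = 19.5 × 3.537/5.037 = 13.693 V.
Drop = (15.380 − 13.693) / 15.380 = 11.0 %.

11.0 %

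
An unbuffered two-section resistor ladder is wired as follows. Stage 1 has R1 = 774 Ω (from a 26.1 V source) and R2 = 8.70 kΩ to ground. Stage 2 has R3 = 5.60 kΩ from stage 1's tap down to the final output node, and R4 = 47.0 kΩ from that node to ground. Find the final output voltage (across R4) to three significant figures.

V_out ≈ 21.1 V

Stage 2 presents R3+R4 = 52600 Ω as a load on stage 1's tap.
Stage 1's lower leg becomes R2‖(R3+R4) = 7465 Ω, so V_mid = 26.1 × 7465/8239 = 23.65 V.
Stage 2 is itself unloaded: V_out = V_mid × R4/(R3+R4) = 23.65 × 47000/52600 = 21.1 V.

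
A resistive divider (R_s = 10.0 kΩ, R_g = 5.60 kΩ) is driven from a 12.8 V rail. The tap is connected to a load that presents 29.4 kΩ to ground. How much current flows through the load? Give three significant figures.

R_g‖R_L = 4.704 kΩ; V_out = 12.8 × 4.704/14.70 = 4.095 V.
I_L = V_out / R_L = 4.095 / 29.4 kΩ = 0.139 mA.

I_L ≈ 0.139 mA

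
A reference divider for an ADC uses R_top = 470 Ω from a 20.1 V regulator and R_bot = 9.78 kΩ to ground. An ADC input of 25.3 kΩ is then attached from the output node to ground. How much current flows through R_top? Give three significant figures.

R_bot‖R_L = 7053 Ω, so the source sees R_top + R_bot‖R_L = 7523 Ω.
I = 20.1 V / 7523 Ω = 2.67 mA.

I ≈ 2.67 mA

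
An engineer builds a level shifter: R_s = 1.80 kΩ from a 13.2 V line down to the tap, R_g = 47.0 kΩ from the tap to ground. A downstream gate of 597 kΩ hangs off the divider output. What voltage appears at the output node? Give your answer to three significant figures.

The load sits in parallel with R_g: R_g‖R_L = (47.0 × 597) / (47.0 + 597) = 43.57 kΩ.
V_out = 13.2 × 43.57 / (1.80 + 43.57) = 13.2 × 43.57/45.37 = 12.7 V.
(Unloaded it would have been 12.7 V.)

V_out ≈ 12.7 V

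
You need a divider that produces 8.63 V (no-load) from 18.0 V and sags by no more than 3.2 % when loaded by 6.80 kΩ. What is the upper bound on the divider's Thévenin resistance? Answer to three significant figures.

Loading drop = R_th/(R_th + R_L) ≤ 0.0320, so R_th ≤ R_L · ε/(1−ε) = 6.80 kΩ × 0.0320/0.9680 = 225 Ω.

R_th ≤ 225 Ω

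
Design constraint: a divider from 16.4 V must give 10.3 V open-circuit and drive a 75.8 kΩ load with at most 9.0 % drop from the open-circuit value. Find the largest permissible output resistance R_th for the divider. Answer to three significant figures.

R_th ≤ 7.50 kΩ

Loading drop = R_th/(R_th + R_L) ≤ 0.0900, so R_th ≤ R_L · ε/(1−ε) = 75.8 kΩ × 0.0900/0.9100 = 7.50 kΩ.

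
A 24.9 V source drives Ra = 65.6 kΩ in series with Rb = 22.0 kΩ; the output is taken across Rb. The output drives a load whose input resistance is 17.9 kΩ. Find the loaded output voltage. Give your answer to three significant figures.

The load sits in parallel with Rb: Rb‖R_L = (22.0 × 17.9) / (22.0 + 17.9) = 9.870 kΩ.
V_out = 24.9 × 9.870 / (65.6 + 9.870) = 24.9 × 9.870/75.47 = 3.26 V.

V_out ≈ 3.26 V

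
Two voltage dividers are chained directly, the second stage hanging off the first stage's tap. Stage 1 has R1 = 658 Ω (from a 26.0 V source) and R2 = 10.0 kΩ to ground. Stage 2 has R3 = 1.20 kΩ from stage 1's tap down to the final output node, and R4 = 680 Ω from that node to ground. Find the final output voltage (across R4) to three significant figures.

Stage 2 presents R3+R4 = 1880 Ω as a load on stage 1's tap.
Stage 1's lower leg becomes R2‖(R3+R4) = 1582 Ω, so V_mid = 26.0 × 1582/2240 = 18.36 V.
Stage 2 is itself unloaded: V_out = V_mid × R4/(R3+R4) = 18.36 × 680/1880 = 6.64 V.

V_out ≈ 6.64 V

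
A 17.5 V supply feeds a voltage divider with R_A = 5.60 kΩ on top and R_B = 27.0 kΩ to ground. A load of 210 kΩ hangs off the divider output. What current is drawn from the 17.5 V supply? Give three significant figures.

I ≈ 0.593 mA

R_B‖R_L = 23.92 kΩ, so the source sees R_A + R_B‖R_L = 29.52 kΩ.
I = 17.5 V / 29.52 kΩ = 0.593 mA.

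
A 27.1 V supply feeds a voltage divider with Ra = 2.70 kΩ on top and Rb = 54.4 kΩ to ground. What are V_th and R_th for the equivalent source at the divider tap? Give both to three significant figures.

V_th is the open-circuit tap voltage: 27.1 × 54.4/(2.70 + 54.4) = 25.8 V.
With the supply zeroed, Ra and Rb appear in parallel from the tap: R_th = Ra‖Rb = (2.70 × 54.4)/57.10 = 2.57 kΩ.

V_th = 25.8 V, R_th = 2.57 kΩ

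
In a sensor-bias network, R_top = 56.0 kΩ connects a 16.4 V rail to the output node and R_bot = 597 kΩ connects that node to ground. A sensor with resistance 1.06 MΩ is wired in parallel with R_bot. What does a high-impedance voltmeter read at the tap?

The load sits in parallel with R_bot: R_bot‖R_L = (597 × 1060) / (597 + 1060) = 381.9 kΩ.
V_out = 16.4 × 381.9 / (56.0 + 381.9) = 16.4 × 381.9/437.9 = 14.3 V.
(Unloaded it would have been 15.0 V.)

V_out ≈ 14.3 V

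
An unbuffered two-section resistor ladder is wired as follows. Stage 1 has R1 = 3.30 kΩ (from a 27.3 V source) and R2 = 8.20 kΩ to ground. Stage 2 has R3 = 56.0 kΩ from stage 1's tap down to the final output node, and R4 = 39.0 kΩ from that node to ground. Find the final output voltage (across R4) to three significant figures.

V_out ≈ 7.80 V

Stage 2 presents R3+R4 = 95.00 kΩ as a load on stage 1's tap.
Stage 1's lower leg becomes R2‖(R3+R4) = 7.548 kΩ, so V_mid = 27.3 × 7.548/10.85 = 19.00 V.
Stage 2 is itself unloaded: V_out = V_mid × R4/(R3+R4) = 19.00 × 39.0/95.00 = 7.80 V.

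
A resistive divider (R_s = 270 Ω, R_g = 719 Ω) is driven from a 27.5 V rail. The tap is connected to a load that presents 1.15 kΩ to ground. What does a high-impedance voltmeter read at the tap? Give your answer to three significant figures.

V_out ≈ 17.1 V

The load sits in parallel with R_g: R_g‖R_L = (719 × 1150) / (719 + 1150) = 442.4 Ω.
V_out = 27.5 × 442.4 / (270 + 442.4) = 27.5 × 442.4/712.4 = 17.1 V.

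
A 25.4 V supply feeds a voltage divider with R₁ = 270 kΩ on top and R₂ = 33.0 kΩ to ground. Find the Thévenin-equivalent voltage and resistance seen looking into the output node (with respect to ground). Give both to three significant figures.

V_th is the open-circuit tap voltage: 25.4 × 33.0/(270 + 33.0) = 2.77 V.
With the supply zeroed, R₁ and R₂ appear in parallel from the tap: R_th = R₁‖R₂ = (270 × 33.0)/303.0 = 29.4 kΩ.

V_th = 2.77 V, R_th = 29.4 kΩ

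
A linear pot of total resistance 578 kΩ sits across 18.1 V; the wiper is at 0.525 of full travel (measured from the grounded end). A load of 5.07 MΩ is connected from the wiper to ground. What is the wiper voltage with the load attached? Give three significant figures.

The wiper splits the pot into (1−α)R = 274.6 kΩ above and αR = 303.4 kΩ below.
Lower section ‖ load = 286.3 kΩ.
V_wiper = 18.1 × 286.3/(274.6 + 286.3) = 9.24 V.

V ≈ 9.24 V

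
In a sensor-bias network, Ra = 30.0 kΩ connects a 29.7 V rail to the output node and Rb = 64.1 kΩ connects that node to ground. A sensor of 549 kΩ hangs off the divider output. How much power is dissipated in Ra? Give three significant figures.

P ≈ 3.46 mW

Total resistance from the source is Ra + (Rb‖R_L) = 87.40 kΩ, so I = 29.7/87.40 kΩ = 0.3398 mA.
P = I²·Ra = (0.3398 mA)² × 30.0 kΩ = 3.46 mW.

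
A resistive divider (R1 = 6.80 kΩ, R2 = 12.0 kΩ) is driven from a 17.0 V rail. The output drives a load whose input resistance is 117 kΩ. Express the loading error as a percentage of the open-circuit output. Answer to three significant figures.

3.58 %

The divider's output (Thévenin) resistance is R1‖R2 = 4.340 kΩ.
Fractional drop under load = R_th/(R_th + R_L) = 4.340 / (4.340 + 117) = 0.03577.
So the output falls by 3.58 %.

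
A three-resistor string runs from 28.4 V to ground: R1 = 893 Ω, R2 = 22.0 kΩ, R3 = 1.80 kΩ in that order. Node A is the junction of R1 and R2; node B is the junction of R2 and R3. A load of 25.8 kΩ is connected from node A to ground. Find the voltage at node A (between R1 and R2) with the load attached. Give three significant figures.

Below node A the series string R2+R3 = 23800 Ω sits in parallel with the 25800 Ω load: 12380 Ω.
V_A = 28.4 × 12380/(893 + 12380) = 26.5 V.

V ≈ 26.5 V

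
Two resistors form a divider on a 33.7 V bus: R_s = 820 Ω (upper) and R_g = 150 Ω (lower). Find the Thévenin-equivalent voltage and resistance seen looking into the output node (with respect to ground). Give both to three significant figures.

V_th is the open-circuit tap voltage: 33.7 × 150/(820 + 150) = 5.21 V.
With the supply zeroed, R_s and R_g appear in parallel from the tap: R_th = R_s‖R_g = (820 × 150)/970.0 = 127 Ω.

V_th = 5.21 V, R_th = 127 Ω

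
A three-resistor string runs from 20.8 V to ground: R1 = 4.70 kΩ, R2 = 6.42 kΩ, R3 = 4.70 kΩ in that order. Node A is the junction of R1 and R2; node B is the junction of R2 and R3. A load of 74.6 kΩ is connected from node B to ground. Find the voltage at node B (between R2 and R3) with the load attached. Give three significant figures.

V ≈ 5.92 V

At node B, R3 is in parallel with the load: R3‖R_L = 4.421 kΩ.
Below node A the resistance is R2 + (R3‖R_L) = 10.84 kΩ, so V_A = 20.8 × 10.84/15.54 = 14.51 V.
Then V_B = V_A × (R3‖R_L)/(R2 + R3‖R_L) = 14.51 × 4.421/10.84 = 5.92 V.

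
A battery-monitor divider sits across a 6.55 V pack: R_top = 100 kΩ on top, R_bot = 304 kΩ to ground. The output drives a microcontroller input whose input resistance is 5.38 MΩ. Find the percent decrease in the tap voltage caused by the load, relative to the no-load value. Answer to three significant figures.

1.38 %

The divider's output (Thévenin) resistance is R_top‖R_bot = 75.25 kΩ.
Fractional drop under load = R_th/(R_th + R_L) = 75.25 / (75.25 + 5380) = 0.01379.
So the output falls by 1.38 %.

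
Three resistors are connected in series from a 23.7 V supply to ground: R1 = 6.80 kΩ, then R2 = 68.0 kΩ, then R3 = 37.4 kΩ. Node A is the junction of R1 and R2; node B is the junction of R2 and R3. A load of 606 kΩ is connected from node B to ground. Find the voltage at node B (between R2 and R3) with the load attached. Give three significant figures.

At node B, R3 is in parallel with the load: R3‖R_L = 35.23 kΩ.
Below node A the resistance is R2 + (R3‖R_L) = 103.2 kΩ, so V_A = 23.7 × 103.2/110.0 = 22.24 V.
Then V_B = V_A × (R3‖R_L)/(R2 + R3‖R_L) = 22.24 × 35.23/103.2 = 7.59 V.

V ≈ 7.59 V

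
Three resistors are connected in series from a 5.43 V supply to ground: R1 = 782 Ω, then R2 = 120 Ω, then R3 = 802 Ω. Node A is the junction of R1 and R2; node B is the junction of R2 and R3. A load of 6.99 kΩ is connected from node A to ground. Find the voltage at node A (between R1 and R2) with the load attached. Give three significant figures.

Below node A the series string R2+R3 = 922.0 Ω sits in parallel with the 6990 Ω load: 814.6 Ω.
V_A = 5.43 × 814.6/(782 + 814.6) = 2.77 V.

V ≈ 2.77 V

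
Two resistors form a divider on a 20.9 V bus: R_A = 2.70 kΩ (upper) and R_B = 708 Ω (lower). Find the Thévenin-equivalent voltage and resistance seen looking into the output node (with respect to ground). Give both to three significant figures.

V_th = 4.34 V, R_th = 561 Ω

V_th is the open-circuit tap voltage: 20.9 × 708/(2700 + 708) = 4.34 V.
With the supply zeroed, R_A and R_B appear in parallel from the tap: R_th = R_A‖R_B = (2700 × 708)/3408 = 561 Ω.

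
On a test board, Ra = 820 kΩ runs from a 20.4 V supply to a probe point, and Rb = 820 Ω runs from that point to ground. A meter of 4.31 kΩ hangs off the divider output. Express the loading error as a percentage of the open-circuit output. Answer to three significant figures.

Unloaded V = 20.4 × 820/820800 = 0.02038 V.
Loaded: Rb‖R_L = 688.9 Ω, giving V = 20.4 × 688.9/820700 = 0.01712 V.
Drop = (0.02038 − 0.01712) / 0.02038 = 16.0 %.

16.0 %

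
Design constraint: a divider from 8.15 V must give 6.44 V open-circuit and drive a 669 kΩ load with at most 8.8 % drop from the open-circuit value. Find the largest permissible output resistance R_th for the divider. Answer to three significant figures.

Loading drop = R_th/(R_th + R_L) ≤ 0.0880, so R_th ≤ R_L · ε/(1−ε) = 669 kΩ × 0.0880/0.9120 = 64.6 kΩ.
(Any R1, R2 with R2/(R1+R2) = 0.790 and R1‖R2 ≤ 64.6 kΩ will meet the spec.)

R_th ≤ 64.6 kΩ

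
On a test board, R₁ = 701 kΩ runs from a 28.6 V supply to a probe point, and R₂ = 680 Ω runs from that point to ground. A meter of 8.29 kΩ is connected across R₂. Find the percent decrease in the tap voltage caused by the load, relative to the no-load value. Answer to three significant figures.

7.57 %

The divider's output (Thévenin) resistance is R₁‖R₂ = 679.3 Ω.
Fractional drop under load = R_th/(R_th + R_L) = 679.3 / (679.3 + 8290) = 0.07574.
So the output falls by 7.57 %.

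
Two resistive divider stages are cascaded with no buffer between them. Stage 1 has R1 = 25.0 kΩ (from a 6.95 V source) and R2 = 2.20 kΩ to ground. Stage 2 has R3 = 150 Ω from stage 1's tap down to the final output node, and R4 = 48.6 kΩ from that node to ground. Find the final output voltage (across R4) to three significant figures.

Stage 2 presents R3+R4 = 48750 Ω as a load on stage 1's tap.
Stage 1's lower leg becomes R2‖(R3+R4) = 2105 Ω, so V_mid = 6.95 × 2105/27110 = 0.5397 V.
Stage 2 is itself unloaded: V_out = V_mid × R4/(R3+R4) = 0.5397 × 48600/48750 = 0.538 V.

V_out ≈ 0.538 V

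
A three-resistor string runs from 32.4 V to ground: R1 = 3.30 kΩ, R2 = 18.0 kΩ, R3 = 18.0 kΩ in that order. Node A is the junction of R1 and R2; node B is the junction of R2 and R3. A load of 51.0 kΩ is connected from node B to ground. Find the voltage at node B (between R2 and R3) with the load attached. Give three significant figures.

At node B, R3 is in parallel with the load: R3‖R_L = 13.30 kΩ.
Below node A the resistance is R2 + (R3‖R_L) = 31.30 kΩ, so V_A = 32.4 × 31.30/34.60 = 29.31 V.
Then V_B = V_A × (R3‖R_L)/(R2 + R3‖R_L) = 29.31 × 13.30/31.30 = 12.5 V.

V ≈ 12.5 V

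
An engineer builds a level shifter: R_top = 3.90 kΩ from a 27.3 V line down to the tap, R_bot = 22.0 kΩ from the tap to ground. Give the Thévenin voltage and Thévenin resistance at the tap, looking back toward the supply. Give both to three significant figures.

V_th = 23.2 V, R_th = 3.31 kΩ

V_th is the open-circuit tap voltage: 27.3 × 22.0/(3.90 + 22.0) = 23.2 V.
With the supply zeroed, R_top and R_bot appear in parallel from the tap: R_th = R_top‖R_bot = (3.90 × 22.0)/25.90 = 3.31 kΩ.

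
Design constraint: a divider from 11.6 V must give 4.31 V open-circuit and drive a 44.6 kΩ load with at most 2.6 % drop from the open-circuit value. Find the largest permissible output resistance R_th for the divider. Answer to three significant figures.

R_th ≤ 1.19 kΩ

Loading drop = R_th/(R_th + R_L) ≤ 0.0260, so R_th ≤ R_L · ε/(1−ε) = 44.6 kΩ × 0.0260/0.9740 = 1.19 kΩ.
(Any R1, R2 with R2/(R1+R2) = 0.372 and R1‖R2 ≤ 1.19 kΩ will meet the spec.)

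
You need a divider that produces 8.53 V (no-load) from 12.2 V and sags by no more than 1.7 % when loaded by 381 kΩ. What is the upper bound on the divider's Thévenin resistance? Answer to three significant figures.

R_th ≤ 6.59 kΩ

Loading drop = R_th/(R_th + R_L) ≤ 0.0170, so R_th ≤ R_L · ε/(1−ε) = 381 kΩ × 0.0170/0.9830 = 6.59 kΩ.
(Any R1, R2 with R2/(R1+R2) = 0.699 and R1‖R2 ≤ 6.59 kΩ will meet the spec.)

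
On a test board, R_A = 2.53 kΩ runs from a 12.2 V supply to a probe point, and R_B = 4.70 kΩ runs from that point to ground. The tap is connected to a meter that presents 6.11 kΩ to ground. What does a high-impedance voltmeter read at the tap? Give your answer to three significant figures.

V_out ≈ 6.25 V

The load sits in parallel with R_B: R_B‖R_L = (4.70 × 6.11) / (4.70 + 6.11) = 2.657 kΩ.
V_out = 12.2 × 2.657 / (2.53 + 2.657) = 12.2 × 2.657/5.187 = 6.25 V.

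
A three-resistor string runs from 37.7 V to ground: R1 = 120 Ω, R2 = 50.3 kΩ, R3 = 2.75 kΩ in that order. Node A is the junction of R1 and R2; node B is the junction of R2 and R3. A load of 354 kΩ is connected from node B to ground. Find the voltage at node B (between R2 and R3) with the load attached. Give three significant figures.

At node B, R3 is in parallel with the load: R3‖R_L = 2729 Ω.
Below node A the resistance is R2 + (R3‖R_L) = 53030 Ω, so V_A = 37.7 × 53030/53150 = 37.61 V.
Then V_B = V_A × (R3‖R_L)/(R2 + R3‖R_L) = 37.61 × 2729/53030 = 1.94 V.

V ≈ 1.94 V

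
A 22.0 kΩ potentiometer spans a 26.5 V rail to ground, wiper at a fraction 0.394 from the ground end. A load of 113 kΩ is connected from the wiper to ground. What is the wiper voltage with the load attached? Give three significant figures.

V ≈ 9.98 V

The wiper splits the pot into (1−α)R = 13.33 kΩ above and αR = 8.668 kΩ below.
Lower section ‖ load = 8.050 kΩ.
V_wiper = 26.5 × 8.050/(13.33 + 8.050) = 9.98 V.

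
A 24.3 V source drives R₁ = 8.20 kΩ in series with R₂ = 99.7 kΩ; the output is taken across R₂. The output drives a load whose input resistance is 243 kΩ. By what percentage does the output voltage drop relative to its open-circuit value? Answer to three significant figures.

The divider's output (Thévenin) resistance is R₁‖R₂ = 7.577 kΩ.
Fractional drop under load = R_th/(R_th + R_L) = 7.577 / (7.577 + 243) = 0.03024.
So the output falls by 3.02 %.

3.02 %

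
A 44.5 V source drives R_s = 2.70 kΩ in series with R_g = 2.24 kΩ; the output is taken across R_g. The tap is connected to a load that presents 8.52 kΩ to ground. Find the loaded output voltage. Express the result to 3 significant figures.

V_out ≈ 17.6 V

The load sits in parallel with R_g: R_g‖R_L = (2.24 × 8.52) / (2.24 + 8.52) = 1.774 kΩ.
V_out = 44.5 × 1.774 / (2.70 + 1.774) = 44.5 × 1.774/4.474 = 17.6 V.
(Unloaded it would have been 20.2 V.)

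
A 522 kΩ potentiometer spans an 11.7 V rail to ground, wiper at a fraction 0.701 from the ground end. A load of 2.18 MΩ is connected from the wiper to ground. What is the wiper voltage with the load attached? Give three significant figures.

V ≈ 7.81 V

The wiper splits the pot into (1−α)R = 156.1 kΩ above and αR = 365.9 kΩ below.
Lower section ‖ load = 313.3 kΩ.
V_wiper = 11.7 × 313.3/(156.1 + 313.3) = 7.81 V.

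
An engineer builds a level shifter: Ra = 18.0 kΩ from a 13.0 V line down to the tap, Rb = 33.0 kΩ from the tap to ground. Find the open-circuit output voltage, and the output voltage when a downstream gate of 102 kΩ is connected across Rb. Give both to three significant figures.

Open-circuit: V = 13.0 × 33.0/(18.0 + 33.0) = 8.41 V.
With the load, Rb becomes Rb‖R_L = 24.93 kΩ, so V = 13.0 × 24.93/42.93 = 7.55 V.

Unloaded: 8.41 V; loaded: 7.55 V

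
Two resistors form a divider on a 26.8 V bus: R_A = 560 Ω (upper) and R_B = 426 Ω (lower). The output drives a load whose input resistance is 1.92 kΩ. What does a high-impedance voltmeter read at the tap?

The load sits in parallel with R_B: R_B‖R_L = (426 × 1920) / (426 + 1920) = 348.6 Ω.
V_out = 26.8 × 348.6 / (560 + 348.6) = 26.8 × 348.6/908.6 = 10.3 V.
(Unloaded it would have been 11.6 V.)

V_out ≈ 10.3 V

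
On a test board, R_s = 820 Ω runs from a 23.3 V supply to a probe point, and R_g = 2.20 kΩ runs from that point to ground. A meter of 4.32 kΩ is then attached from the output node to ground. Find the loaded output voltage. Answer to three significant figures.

V_out ≈ 14.9 V

The load sits in parallel with R_g: R_g‖R_L = (2200 × 4320) / (2200 + 4320) = 1458 Ω.
V_out = 23.3 × 1458 / (820 + 1458) = 23.3 × 1458/2278 = 14.9 V.
(Unloaded it would have been 17.0 V.)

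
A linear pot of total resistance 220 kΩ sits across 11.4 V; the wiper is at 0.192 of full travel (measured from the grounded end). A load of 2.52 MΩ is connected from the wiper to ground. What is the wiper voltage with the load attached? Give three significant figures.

V ≈ 2.16 V

The wiper splits the pot into (1−α)R = 177.8 kΩ above and αR = 42.24 kΩ below.
Lower section ‖ load = 41.54 kΩ.
V_wiper = 11.4 × 41.54/(177.8 + 41.54) = 2.16 V.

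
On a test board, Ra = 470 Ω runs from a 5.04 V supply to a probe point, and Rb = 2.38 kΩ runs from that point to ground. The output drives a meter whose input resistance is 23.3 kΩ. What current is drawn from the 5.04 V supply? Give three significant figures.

I ≈ 1.92 mA

Rb‖R_L = 2159 Ω, so the source sees Ra + Rb‖R_L = 2629 Ω.
I = 5.04 V / 2629 Ω = 1.92 mA.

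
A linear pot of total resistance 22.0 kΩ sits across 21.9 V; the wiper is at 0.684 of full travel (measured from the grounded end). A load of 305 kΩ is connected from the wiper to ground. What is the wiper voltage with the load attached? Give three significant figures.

The wiper splits the pot into (1−α)R = 6.952 kΩ above and αR = 15.05 kΩ below.
Lower section ‖ load = 14.34 kΩ.
V_wiper = 21.9 × 14.34/(6.952 + 14.34) = 14.7 V.

V ≈ 14.7 V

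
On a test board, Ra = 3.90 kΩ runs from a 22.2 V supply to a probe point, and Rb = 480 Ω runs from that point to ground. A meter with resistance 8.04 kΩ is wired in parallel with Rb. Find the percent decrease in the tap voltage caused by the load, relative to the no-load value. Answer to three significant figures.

5.05 %

The divider's output (Thévenin) resistance is Ra‖Rb = 427.4 Ω.
Fractional drop under load = R_th/(R_th + R_L) = 427.4 / (427.4 + 8040) = 0.05048.
So the output falls by 5.05 %.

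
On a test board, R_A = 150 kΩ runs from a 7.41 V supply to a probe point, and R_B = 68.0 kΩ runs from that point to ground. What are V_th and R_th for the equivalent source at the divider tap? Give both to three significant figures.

V_th is the open-circuit tap voltage: 7.41 × 68.0/(150 + 68.0) = 2.31 V.
With the supply zeroed, R_A and R_B appear in parallel from the tap: R_th = R_A‖R_B = (150 × 68.0)/218.0 = 46.8 kΩ.

V_th = 2.31 V, R_th = 46.8 kΩ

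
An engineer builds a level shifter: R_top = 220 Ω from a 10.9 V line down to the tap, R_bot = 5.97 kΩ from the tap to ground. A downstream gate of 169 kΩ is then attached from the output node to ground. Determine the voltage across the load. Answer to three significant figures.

V_out ≈ 10.5 V

The load sits in parallel with R_bot: R_bot‖R_L = (5970 × 169000) / (5970 + 169000) = 5766 Ω.
V_out = 10.9 × 5766 / (220 + 5766) = 10.9 × 5766/5986 = 10.5 V.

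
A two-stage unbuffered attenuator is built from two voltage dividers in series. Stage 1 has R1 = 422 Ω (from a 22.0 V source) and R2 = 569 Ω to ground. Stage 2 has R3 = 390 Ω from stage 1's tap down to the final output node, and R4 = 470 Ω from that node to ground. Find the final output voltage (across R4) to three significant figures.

V_out ≈ 5.39 V

Stage 2 presents R3+R4 = 860.0 Ω as a load on stage 1's tap.
Stage 1's lower leg becomes R2‖(R3+R4) = 342.4 Ω, so V_mid = 22.0 × 342.4/764.4 = 9.855 V.
Stage 2 is itself unloaded: V_out = V_mid × R4/(R3+R4) = 9.855 × 470/860.0 = 5.39 V.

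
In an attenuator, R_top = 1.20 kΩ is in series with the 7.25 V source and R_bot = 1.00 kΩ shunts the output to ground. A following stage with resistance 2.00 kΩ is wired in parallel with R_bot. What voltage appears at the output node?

V_out ≈ 2.59 V

The load sits in parallel with R_bot: R_bot‖R_L = (1.00 × 2.00) / (1.00 + 2.00) = 0.6667 kΩ.
V_out = 7.25 × 0.6667 / (1.20 + 0.6667) = 7.25 × 0.6667/1.867 = 2.59 V.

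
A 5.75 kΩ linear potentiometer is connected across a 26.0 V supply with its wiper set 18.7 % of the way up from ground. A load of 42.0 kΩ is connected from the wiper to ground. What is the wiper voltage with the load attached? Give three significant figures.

V ≈ 4.76 V

The wiper splits the pot into (1−α)R = 4.675 kΩ above and αR = 1.075 kΩ below.
Lower section ‖ load = 1.048 kΩ.
V_wiper = 26.0 × 1.048/(4.675 + 1.048) = 4.76 V.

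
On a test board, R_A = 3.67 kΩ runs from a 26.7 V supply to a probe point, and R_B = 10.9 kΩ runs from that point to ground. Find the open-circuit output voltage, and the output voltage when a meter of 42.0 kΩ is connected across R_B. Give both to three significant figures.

Unloaded: 20.0 V; loaded: 18.7 V

Open-circuit: V = 26.7 × 10.9/(3.67 + 10.9) = 20.0 V.
With the load, R_B becomes R_B‖R_L = 8.654 kΩ, so V = 26.7 × 8.654/12.32 = 18.7 V.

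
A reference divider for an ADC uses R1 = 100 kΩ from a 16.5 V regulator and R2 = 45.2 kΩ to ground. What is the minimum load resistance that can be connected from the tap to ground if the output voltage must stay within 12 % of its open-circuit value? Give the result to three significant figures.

Output resistance R_th = R1‖R2 = (100 × 45.2)/145.2 = 31.13 kΩ.
The fractional drop is R_th/(R_th + R_L); requiring this ≤ 0.120 gives R_L ≥ R_th(1/0.120 − 1) = 31.13 × 7.333 = 228 kΩ.

R_L(min) ≈ 228 kΩ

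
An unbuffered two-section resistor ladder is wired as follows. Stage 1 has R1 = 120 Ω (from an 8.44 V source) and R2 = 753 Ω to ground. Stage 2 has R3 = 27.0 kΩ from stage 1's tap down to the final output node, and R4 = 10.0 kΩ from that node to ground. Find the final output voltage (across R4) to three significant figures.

Stage 2 presents R3+R4 = 37000 Ω as a load on stage 1's tap.
Stage 1's lower leg becomes R2‖(R3+R4) = 738.0 Ω, so V_mid = 8.44 × 738.0/858.0 = 7.260 V.
Stage 2 is itself unloaded: V_out = V_mid × R4/(R3+R4) = 7.260 × 10000/37000 = 1.96 V.

V_out ≈ 1.96 V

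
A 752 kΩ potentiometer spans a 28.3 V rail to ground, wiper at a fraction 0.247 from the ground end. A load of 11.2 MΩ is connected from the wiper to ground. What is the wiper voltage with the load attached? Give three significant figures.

V ≈ 6.90 V

The wiper splits the pot into (1−α)R = 566.3 kΩ above and αR = 185.7 kΩ below.
Lower section ‖ load = 182.7 kΩ.
V_wiper = 28.3 × 182.7/(566.3 + 182.7) = 6.90 V.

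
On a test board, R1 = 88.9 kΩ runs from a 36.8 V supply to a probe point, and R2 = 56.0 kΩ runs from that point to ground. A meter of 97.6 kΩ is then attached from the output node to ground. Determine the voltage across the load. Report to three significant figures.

V_out ≈ 10.5 V

The load sits in parallel with R2: R2‖R_L = (56.0 × 97.6) / (56.0 + 97.6) = 35.58 kΩ.
V_out = 36.8 × 35.58 / (88.9 + 35.58) = 36.8 × 35.58/124.5 = 10.5 V.
(Unloaded it would have been 14.2 V.)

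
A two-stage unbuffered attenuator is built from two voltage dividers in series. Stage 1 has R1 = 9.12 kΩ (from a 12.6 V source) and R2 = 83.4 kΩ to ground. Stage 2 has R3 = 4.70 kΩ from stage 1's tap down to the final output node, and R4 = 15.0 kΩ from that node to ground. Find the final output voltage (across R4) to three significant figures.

V_out ≈ 6.10 V

Stage 2 presents R3+R4 = 19.70 kΩ as a load on stage 1's tap.
Stage 1's lower leg becomes R2‖(R3+R4) = 15.94 kΩ, so V_mid = 12.6 × 15.94/25.06 = 8.014 V.
Stage 2 is itself unloaded: V_out = V_mid × R4/(R3+R4) = 8.014 × 15.0/19.70 = 6.10 V.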